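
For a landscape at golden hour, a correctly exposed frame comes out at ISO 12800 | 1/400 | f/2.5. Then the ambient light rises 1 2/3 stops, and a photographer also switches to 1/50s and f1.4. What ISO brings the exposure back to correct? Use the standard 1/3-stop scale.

ISO 160

Scene light: 1 2/3 stops brighter.
Shutter speed: 1/400 → 1/320 → 1/250 → 1/200 → 1/160 → 1/125 → 1/100 → 1/80 → 1/60 → 1/50 — 3 stops longer (brighter).
Aperture: f/2.5 → f/2.2 → f/2 → f/1.8 → f/1.6 → f/1.4 — 1 2/3 stops opened up (brighter).
Net so far: 6 1/3 stops brighter. ISO: 12800 → 10000 → 8000 → 6400 → 5000 → 4000 → 3200 → 2500 → 2000 → 1600 → 1250 → 1000 → 800 → 640 → 500 → 400 → 320 → 250 → 200 → 160.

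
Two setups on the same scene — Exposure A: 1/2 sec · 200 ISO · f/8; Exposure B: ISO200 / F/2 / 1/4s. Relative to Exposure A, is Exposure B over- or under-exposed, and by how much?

Aperture: f/8 → f/5.6 → f/4 → f/2.8 → f/2 — 4 stops larger aperture (brighter).
Shutter speed: 1/2 → 1/4 — 1 stop faster (darker).
ISO: unchanged.
Net: +4 −1 = +3 stops.

3 stops brighter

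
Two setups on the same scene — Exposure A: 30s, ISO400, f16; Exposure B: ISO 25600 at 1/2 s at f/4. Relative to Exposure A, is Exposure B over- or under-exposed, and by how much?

Aperture: f/16 → f/11 → f/8 → f/5.6 → f/4 — 4 stops larger aperture (brighter).
Shutter speed: 30 → 15 → 8 → 4 → 2 → 1 → 1/2 — 6 stops faster (darker).
ISO: 400 → 800 → 1600 → 3200 → 6400 → 12800 → 25600 — 6 stops raised (brighter).
Net: +4 −6 +6 = +4 stops.

4 stops brighter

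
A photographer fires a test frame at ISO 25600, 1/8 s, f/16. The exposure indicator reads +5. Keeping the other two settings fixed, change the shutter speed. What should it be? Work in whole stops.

1/250s

Overexposed by 5 stops → need 5 stops darker.
Shutter speed: 1/8 → 1/15 → 1/30 → 1/60 → 1/125 → 1/250.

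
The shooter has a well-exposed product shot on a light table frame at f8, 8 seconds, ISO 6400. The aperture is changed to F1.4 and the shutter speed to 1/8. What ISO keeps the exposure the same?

Aperture: f/8 → f/5.6 → f/4 → f/2.8 → f/2 → f/1.4 — 5 stops larger aperture (brighter).
Shutter speed: 8 → 4 → 2 → 1 → 1/2 → 1/4 → 1/8 — 6 stops faster (darker).
Net change so far: 1 stop darker. Offset with the ISO: 6400 → 12800.

ISO 12800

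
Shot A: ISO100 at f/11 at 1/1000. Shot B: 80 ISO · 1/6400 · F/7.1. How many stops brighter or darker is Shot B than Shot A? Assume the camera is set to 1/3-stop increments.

1 2/3 stops darker

Aperture: f/11 → f/10 → f/9 → f/8 → f/7.1 — 1 1/3 stops opened up (brighter).
Shutter speed: 1/1000 → 1/1250 → 1/1600 → 1/2000 → 1/2500 → 1/3200 → 1/4000 → 1/5000 → 1/6400 — 2 2/3 stops shorter (darker).
ISO: 100 → 80 — 1/3 stop dropped (darker).
Net: +1 1/3 −2 2/3 −1/3 = −1 2/3 stops.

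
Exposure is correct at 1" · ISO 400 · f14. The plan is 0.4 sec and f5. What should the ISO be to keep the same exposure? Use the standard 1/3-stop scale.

Shutter speed: 1 → 0.8 → 0.6 → 0.5 → 0.4 — 1 1/3 stops faster (darker).
Aperture: f/14 → f/13 → f/11 → f/10 → f/9 → f/8 → f/7.1 → f/6.3 → f/5.6 → f/5 — 3 stops wider (brighter).
Net change so far: 1 2/3 stops brighter. Offset with the ISO: 400 → 320 → 250 → 200 → 160 → 125.

ISO 125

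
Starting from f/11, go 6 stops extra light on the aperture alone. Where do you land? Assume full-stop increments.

Aperture: f/11 → f/8 → f/5.6 → f/4 → f/2.8 → f/2 → f/1.4 — 6 stops opened up (brighter).

f/1.4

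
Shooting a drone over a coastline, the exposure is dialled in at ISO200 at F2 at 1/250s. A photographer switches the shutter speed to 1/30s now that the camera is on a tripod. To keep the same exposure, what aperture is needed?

f/5.6

Shutter speed: 1/250 → 1/125 → 1/60 → 1/30 — 3 stops slower (brighter).
Need 3 stops darker from the aperture: f/2 → f/2.8 → f/4 → f/5.6.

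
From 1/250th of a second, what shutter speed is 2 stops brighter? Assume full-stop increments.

1/60s

Shutter speed: 1/250 → 1/125 → 1/60 — 2 stops slower (brighter).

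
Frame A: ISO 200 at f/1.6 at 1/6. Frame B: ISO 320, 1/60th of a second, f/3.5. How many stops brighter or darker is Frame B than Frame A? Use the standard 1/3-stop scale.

Aperture: f/1.6 → f/1.8 → f/2 → f/2.2 → f/2.5 → f/2.8 → f/3.2 → f/3.5 — 2 1/3 stops stopped down (darker).
Shutter speed: 1/6 → 1/8 → 1/10 → 1/13 → 1/15 → 1/20 → 1/25 → 1/30 → 1/40 → 1/50 → 1/60 — 3 1/3 stops shorter (darker).
ISO: 200 → 250 → 320 — 2/3 stop higher (brighter).
Net: −2 1/3 −3 1/3 +2/3 = −5 stops.

5 stops darker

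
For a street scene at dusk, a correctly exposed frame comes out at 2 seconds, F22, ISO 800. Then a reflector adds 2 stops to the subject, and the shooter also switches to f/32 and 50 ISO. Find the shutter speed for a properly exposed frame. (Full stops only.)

Scene light: 2 stops brighter.
Aperture: f/22 → f/32 — 1 stop narrower (darker).
ISO: 800 → 400 → 200 → 100 → 50 — 4 stops lower (darker).
Net so far: 3 stops darker. Shutter speed: 2 → 4 → 8 → 15.

15 s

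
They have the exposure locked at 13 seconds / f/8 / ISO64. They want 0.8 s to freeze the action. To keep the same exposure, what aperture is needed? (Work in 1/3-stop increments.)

f/2

Shutter speed: 13 → 10 → 8 → 6 → 5 → 4 → 3.2 → 2.5 → 2 → 1.6 → 1.3 → 1 → 0.8 — 4 stops shorter (darker).
Need 4 stops brighter from the aperture: f/8 → f/7.1 → f/6.3 → f/5.6 → f/5 → f/4.5 → f/4 → f/3.5 → f/3.2 → f/2.8 → f/2.5 → f/2.2 → f/2.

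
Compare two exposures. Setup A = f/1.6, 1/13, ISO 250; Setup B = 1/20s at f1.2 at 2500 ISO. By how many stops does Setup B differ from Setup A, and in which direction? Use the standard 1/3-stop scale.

3 1/3 stops brighter

Aperture: f/1.6 → f/1.4 → f/1.2 — 2/3 stop opened up (brighter).
Shutter speed: 1/13 → 1/15 → 1/20 — 2/3 stop shorter (darker).
ISO: 250 → 320 → 400 → 500 → 640 → 800 → 1000 → 1250 → 1600 → 2000 → 2500 — 3 1/3 stops higher (brighter).
Net: +2/3 −2/3 +3 1/3 = +3 1/3 stops.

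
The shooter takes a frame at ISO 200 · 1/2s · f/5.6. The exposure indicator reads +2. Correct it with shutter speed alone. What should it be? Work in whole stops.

Overexposed by 2 stops → need 2 stops darker.
Shutter speed: 1/2 → 1/4 → 1/8.

1/8s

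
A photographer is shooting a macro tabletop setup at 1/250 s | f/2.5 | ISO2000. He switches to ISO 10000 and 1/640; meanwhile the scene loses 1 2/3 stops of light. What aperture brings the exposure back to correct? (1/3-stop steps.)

f/2

Scene light: 1 2/3 stops darker.
ISO: 2000 → 2500 → 3200 → 4000 → 5000 → 6400 → 8000 → 10000 — 2 1/3 stops raised (brighter).
Shutter speed: 1/250 → 1/320 → 1/400 → 1/500 → 1/640 — 1 1/3 stops shorter (darker).
Net so far: 2/3 stop darker. Aperture: f/2.5 → f/2.2 → f/2.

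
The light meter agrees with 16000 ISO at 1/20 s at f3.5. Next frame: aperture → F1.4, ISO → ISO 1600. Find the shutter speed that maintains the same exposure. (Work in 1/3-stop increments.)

1/13s

Aperture: f/3.5 → f/3.2 → f/2.8 → f/2.5 → f/2.2 → f/2 → f/1.8 → f/1.6 → f/1.4 — 2 2/3 stops wider (brighter).
ISO: 16000 → 12800 → 10000 → 8000 → 6400 → 5000 → 4000 → 3200 → 2500 → 2000 → 1600 — 3 1/3 stops dropped (darker).
Net change so far: 2/3 stop darker. Offset with the shutter speed: 1/20 → 1/15 → 1/13.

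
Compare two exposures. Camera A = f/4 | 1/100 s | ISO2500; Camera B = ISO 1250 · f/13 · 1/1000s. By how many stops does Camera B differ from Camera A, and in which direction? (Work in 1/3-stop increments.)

Aperture: f/4 → f/4.5 → f/5 → f/5.6 → f/6.3 → f/7.1 → f/8 → f/9 → f/10 → f/11 → f/13 — 3 1/3 stops stopped down (darker).
Shutter speed: 1/100 → 1/125 → 1/160 → 1/200 → 1/250 → 1/320 → 1/400 → 1/500 → 1/640 → 1/800 → 1/1000 — 3 1/3 stops faster (darker).
ISO: 2500 → 2000 → 1600 → 1250 — 1 stop dropped (darker).
Net: −3 1/3 −3 1/3 −1 = −7 2/3 stops.

7 2/3 stops darker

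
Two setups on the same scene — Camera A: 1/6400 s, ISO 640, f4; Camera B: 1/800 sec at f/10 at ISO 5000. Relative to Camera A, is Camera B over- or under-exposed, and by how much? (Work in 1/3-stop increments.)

Aperture: f/4 → f/4.5 → f/5 → f/5.6 → f/6.3 → f/7.1 → f/8 → f/9 → f/10 — 2 2/3 stops smaller aperture (darker).
Shutter speed: 1/6400 → 1/5000 → 1/4000 → 1/3200 → 1/2500 → 1/2000 → 1/1600 → 1/1250 → 1/1000 → 1/800 — 3 stops longer (brighter).
ISO: 640 → 800 → 1000 → 1250 → 1600 → 2000 → 2500 → 3200 → 4000 → 5000 — 3 stops raised (brighter).
Net: −2 2/3 +3 +3 = +3 1/3 stops.

3 1/3 stops brighter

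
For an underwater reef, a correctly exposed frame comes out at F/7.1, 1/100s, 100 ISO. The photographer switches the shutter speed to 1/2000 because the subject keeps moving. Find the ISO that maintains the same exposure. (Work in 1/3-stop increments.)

ISO 2000

Shutter speed: 1/100 → 1/125 → 1/160 → 1/200 → 1/250 → 1/320 → 1/400 → 1/500 → 1/640 → 1/800 → 1/1000 → 1/1250 → 1/1600 → 1/2000 — 4 1/3 stops shorter (darker).
Need 4 1/3 stops brighter from the ISO: 100 → 125 → 160 → 200 → 250 → 320 → 400 → 500 → 640 → 800 → 1000 → 1250 → 1600 → 2000.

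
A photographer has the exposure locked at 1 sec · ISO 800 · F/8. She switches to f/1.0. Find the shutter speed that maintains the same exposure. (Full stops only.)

1/60s

Aperture: f/8 → f/5.6 → f/4 → f/2.8 → f/2 → f/1.4 → f/1.0 — 6 stops wider (brighter).
Need 6 stops darker from the shutter speed: 1 → 1/2 → 1/4 → 1/8 → 1/15 → 1/30 → 1/60.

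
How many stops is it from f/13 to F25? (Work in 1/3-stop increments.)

2 stops

f/13 → f/14 → f/16 → f/18 → f/20 → f/22 → f/25 — count the steps: 6 third-stops = 2 stops.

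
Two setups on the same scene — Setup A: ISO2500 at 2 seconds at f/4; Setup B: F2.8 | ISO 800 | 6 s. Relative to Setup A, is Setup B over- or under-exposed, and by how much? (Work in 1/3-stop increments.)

Aperture: f/4 → f/3.5 → f/3.2 → f/2.8 — 1 stop larger aperture (brighter).
Shutter speed: 2 → 2.5 → 3.2 → 4 → 5 → 6 — 1 2/3 stops longer (brighter).
ISO: 2500 → 2000 → 1600 → 1250 → 1000 → 800 — 1 2/3 stops dropped (darker).
Net: +1 +1 2/3 −1 2/3 = +1 stop.

1 stop brighter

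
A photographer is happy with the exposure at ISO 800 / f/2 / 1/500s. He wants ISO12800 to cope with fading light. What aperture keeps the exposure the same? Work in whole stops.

f/8

ISO: 800 → 1600 → 3200 → 6400 → 12800 — 4 stops higher (brighter).
Need 4 stops darker from the aperture: f/2 → f/2.8 → f/4 → f/5.6 → f/8.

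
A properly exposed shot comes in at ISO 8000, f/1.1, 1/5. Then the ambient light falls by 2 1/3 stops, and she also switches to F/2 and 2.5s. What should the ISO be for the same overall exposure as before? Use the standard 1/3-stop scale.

ISO 10000

Scene light: 2 1/3 stops darker.
Aperture: f/1.1 → f/1.2 → f/1.4 → f/1.6 → f/1.8 → f/2 — 1 2/3 stops smaller aperture (darker).
Shutter speed: 1/5 → 1/4 → 0.3 → 0.4 → 0.5 → 0.6 → 0.8 → 1 → 1.3 → 1.6 → 2 → 2.5 — 3 2/3 stops longer (brighter).
Net so far: 1/3 stop darker. ISO: 8000 → 10000.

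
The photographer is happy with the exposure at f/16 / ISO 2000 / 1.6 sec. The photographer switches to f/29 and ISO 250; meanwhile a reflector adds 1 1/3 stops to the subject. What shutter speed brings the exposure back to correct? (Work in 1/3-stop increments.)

15 s

Scene light: 1 1/3 stops brighter.
Aperture: f/16 → f/18 → f/20 → f/22 → f/25 → f/29 — 1 2/3 stops stopped down (darker).
ISO: 2000 → 1600 → 1250 → 1000 → 800 → 640 → 500 → 400 → 320 → 250 — 3 stops lower (darker).
Net so far: 3 1/3 stops darker. Shutter speed: 1.6 → 2 → 2.5 → 3.2 → 4 → 5 → 6 → 8 → 10 → 13 → 15.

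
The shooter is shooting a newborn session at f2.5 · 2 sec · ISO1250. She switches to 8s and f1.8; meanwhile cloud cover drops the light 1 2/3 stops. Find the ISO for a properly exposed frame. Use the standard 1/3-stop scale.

Scene light: 1 2/3 stops darker.
Shutter speed: 2 → 2.5 → 3.2 → 4 → 5 → 6 → 8 — 2 stops longer (brighter).
Aperture: f/2.5 → f/2.2 → f/2 → f/1.8 — 1 stop larger aperture (brighter).
Net so far: 1 1/3 stops brighter. ISO: 1250 → 1000 → 800 → 640 → 500.

ISO 500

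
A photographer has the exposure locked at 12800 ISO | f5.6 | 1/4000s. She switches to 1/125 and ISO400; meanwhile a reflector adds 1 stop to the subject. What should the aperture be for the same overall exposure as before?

Scene light: 1 stop brighter.
Shutter speed: 1/4000 → 1/2000 → 1/1000 → 1/500 → 1/250 → 1/125 — 5 stops slower (brighter).
ISO: 12800 → 6400 → 3200 → 1600 → 800 → 400 — 5 stops lower (darker).
Net so far: 1 stop brighter. Aperture: f/5.6 → f/8.

f/8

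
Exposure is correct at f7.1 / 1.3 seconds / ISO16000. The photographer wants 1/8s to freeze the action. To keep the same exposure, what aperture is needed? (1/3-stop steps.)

f/2.2

Shutter speed: 1.3 → 1 → 0.8 → 0.6 → 0.5 → 0.4 → 0.3 → 1/4 → 1/5 → 1/6 → 1/8 — 3 1/3 stops faster (darker).
Need 3 1/3 stops brighter from the aperture: f/7.1 → f/6.3 → f/5.6 → f/5 → f/4.5 → f/4 → f/3.5 → f/3.2 → f/2.8 → f/2.5 → f/2.2.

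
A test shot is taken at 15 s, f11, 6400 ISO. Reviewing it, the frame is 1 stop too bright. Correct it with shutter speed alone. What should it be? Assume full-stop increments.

Overexposed by 1 stop → need 1 stop darker.
Shutter speed: 15 → 8.

8 s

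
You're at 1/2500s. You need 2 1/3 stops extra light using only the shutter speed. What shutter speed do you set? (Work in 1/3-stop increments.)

1/500s

Shutter speed: 1/2500 → 1/2000 → 1/1600 → 1/1250 → 1/1000 → 1/800 → 1/640 → 1/500 — 2 1/3 stops slower (brighter).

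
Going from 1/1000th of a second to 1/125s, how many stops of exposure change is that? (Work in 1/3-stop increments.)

3 stops

1/1000 → 1/800 → 1/640 → 1/500 → 1/400 → 1/320 → 1/250 → 1/200 → 1/160 → 1/125 — count the steps: 9 third-stops = 3 stops.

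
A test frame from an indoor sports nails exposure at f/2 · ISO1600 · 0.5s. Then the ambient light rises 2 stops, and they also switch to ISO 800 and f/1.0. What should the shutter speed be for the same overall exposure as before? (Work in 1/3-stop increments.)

1/15s

Scene light: 2 stops brighter.
ISO: 1600 → 1250 → 1000 → 800 — 1 stop lower (darker).
Aperture: f/2 → f/1.8 → f/1.6 → f/1.4 → f/1.2 → f/1.1 → f/1.0 — 2 stops opened up (brighter).
Net so far: 3 stops brighter. Shutter speed: 0.5 → 0.4 → 0.3 → 1/4 → 1/5 → 1/6 → 1/8 → 1/10 → 1/13 → 1/15.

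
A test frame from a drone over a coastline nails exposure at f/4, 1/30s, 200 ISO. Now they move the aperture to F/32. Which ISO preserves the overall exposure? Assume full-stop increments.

ISO 12800

Aperture: f/4 → f/5.6 → f/8 → f/11 → f/16 → f/22 → f/32 — 6 stops smaller aperture (darker).
Need 6 stops brighter from the ISO: 200 → 400 → 800 → 1600 → 3200 → 6400 → 12800.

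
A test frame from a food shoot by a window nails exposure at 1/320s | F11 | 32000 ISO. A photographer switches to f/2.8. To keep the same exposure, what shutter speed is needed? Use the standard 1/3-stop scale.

1/5000s

Aperture: f/11 → f/10 → f/9 → f/8 → f/7.1 → f/6.3 → f/5.6 → f/5 → f/4.5 → f/4 → f/3.5 → f/3.2 → f/2.8 — 4 stops larger aperture (brighter).
Need 4 stops darker from the shutter speed: 1/320 → 1/400 → 1/500 → 1/640 → 1/800 → 1/1000 → 1/1250 → 1/1600 → 1/2000 → 1/2500 → 1/3200 → 1/4000 → 1/5000.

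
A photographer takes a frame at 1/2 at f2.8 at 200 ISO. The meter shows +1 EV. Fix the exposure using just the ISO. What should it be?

ISO 100

Overexposed by 1 stop → need 1 stop darker.
ISO: 200 → 100.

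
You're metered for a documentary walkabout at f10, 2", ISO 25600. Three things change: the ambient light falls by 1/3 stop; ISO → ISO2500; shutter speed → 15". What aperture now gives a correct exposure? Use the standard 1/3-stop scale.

f/8

Scene light: 1/3 stop darker.
ISO: 25600 → 20000 → 16000 → 12800 → 10000 → 8000 → 6400 → 5000 → 4000 → 3200 → 2500 — 3 1/3 stops dropped (darker).
Shutter speed: 2 → 2.5 → 3.2 → 4 → 5 → 6 → 8 → 10 → 13 → 15 — 3 stops slower (brighter).
Net so far: 2/3 stop darker. Aperture: f/10 → f/9 → f/8.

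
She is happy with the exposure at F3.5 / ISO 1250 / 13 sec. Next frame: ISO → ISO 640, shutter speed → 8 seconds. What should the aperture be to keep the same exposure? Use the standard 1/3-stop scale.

ISO: 1250 → 1000 → 800 → 640 — 1 stop dropped (darker).
Shutter speed: 13 → 10 → 8 — 2/3 stop shorter (darker).
Net change so far: 1 2/3 stops darker. Offset with the aperture: f/3.5 → f/3.2 → f/2.8 → f/2.5 → f/2.2 → f/2.

f/2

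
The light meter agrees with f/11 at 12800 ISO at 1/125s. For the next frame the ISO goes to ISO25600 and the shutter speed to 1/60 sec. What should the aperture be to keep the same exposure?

f/22

ISO: 12800 → 25600 — 1 stop higher (brighter).
Shutter speed: 1/125 → 1/60 — 1 stop longer (brighter).
Net change so far: 2 stops brighter. Offset with the aperture: f/11 → f/16 → f/22.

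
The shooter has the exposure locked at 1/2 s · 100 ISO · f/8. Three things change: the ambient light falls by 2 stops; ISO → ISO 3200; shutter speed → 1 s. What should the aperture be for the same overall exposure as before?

Scene light: 2 stops darker.
ISO: 100 → 200 → 400 → 800 → 1600 → 3200 — 5 stops raised (brighter).
Shutter speed: 1/2 → 1 — 1 stop slower (brighter).
Net so far: 4 stops brighter. Aperture: f/8 → f/11 → f/16 → f/22 → f/32.

f/32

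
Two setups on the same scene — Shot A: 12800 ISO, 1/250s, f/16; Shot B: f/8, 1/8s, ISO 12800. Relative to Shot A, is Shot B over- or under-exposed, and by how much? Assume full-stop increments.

7 stops brighter

Aperture: f/16 → f/11 → f/8 — 2 stops opened up (brighter).
Shutter speed: 1/250 → 1/125 → 1/60 → 1/30 → 1/15 → 1/8 — 5 stops longer (brighter).
ISO: unchanged.
Net: +2 +5 = +7 stops.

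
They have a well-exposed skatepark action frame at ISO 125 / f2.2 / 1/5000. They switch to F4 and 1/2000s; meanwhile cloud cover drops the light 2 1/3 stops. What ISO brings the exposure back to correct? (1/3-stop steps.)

Scene light: 2 1/3 stops darker.
Aperture: f/2.2 → f/2.5 → f/2.8 → f/3.2 → f/3.5 → f/4 — 1 2/3 stops narrower (darker).
Shutter speed: 1/5000 → 1/4000 → 1/3200 → 1/2500 → 1/2000 — 1 1/3 stops slower (brighter).
Net so far: 2 2/3 stops darker. ISO: 125 → 160 → 200 → 250 → 320 → 400 → 500 → 640 → 800.

ISO 800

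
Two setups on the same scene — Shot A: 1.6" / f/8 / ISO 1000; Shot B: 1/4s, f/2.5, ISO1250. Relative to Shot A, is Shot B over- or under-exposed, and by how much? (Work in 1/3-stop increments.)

Aperture: f/8 → f/7.1 → f/6.3 → f/5.6 → f/5 → f/4.5 → f/4 → f/3.5 → f/3.2 → f/2.8 → f/2.5 — 3 1/3 stops wider (brighter).
Shutter speed: 1.6 → 1.3 → 1 → 0.8 → 0.6 → 0.5 → 0.4 → 0.3 → 1/4 — 2 2/3 stops faster (darker).
ISO: 1000 → 1250 — 1/3 stop higher (brighter).
Net: +3 1/3 −2 2/3 +1/3 = +1 stop.

1 stop brighter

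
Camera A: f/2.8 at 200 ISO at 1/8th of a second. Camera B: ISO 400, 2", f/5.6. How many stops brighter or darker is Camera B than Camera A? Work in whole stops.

3 stops brighter

Aperture: f/2.8 → f/4 → f/5.6 — 2 stops stopped down (darker).
Shutter speed: 1/8 → 1/4 → 1/2 → 1 → 2 — 4 stops slower (brighter).
ISO: 200 → 400 — 1 stop raised (brighter).
Net: −2 +4 +1 = +3 stops.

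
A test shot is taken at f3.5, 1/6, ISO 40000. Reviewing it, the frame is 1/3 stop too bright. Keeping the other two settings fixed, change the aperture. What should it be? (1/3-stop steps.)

f/4

Overexposed by 1/3 stop → need 1/3 stop darker.
Aperture: f/3.5 → f/4.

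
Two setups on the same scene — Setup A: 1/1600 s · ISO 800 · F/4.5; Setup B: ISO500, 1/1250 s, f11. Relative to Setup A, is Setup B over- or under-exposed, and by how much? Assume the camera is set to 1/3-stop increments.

Aperture: f/4.5 → f/5 → f/5.6 → f/6.3 → f/7.1 → f/8 → f/9 → f/10 → f/11 — 2 2/3 stops narrower (darker).
Shutter speed: 1/1600 → 1/1250 — 1/3 stop slower (brighter).
ISO: 800 → 640 → 500 — 2/3 stop lower (darker).
Net: −2 2/3 +1/3 −2/3 = −3 stops.

3 stops darker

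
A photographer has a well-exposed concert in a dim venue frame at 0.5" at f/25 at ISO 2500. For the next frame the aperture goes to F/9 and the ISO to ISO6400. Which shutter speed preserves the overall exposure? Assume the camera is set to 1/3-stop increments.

Aperture: f/25 → f/22 → f/20 → f/18 → f/16 → f/14 → f/13 → f/11 → f/10 → f/9 — 3 stops larger aperture (brighter).
ISO: 2500 → 3200 → 4000 → 5000 → 6400 — 1 1/3 stops higher (brighter).
Net change so far: 4 1/3 stops brighter. Offset with the shutter speed: 0.5 → 0.4 → 0.3 → 1/4 → 1/5 → 1/6 → 1/8 → 1/10 → 1/13 → 1/15 → 1/20 → 1/25 → 1/30 → 1/40.

1/40s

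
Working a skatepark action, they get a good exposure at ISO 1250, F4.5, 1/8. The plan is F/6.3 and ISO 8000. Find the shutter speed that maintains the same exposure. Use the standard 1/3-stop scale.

1/25s

Aperture: f/4.5 → f/5 → f/5.6 → f/6.3 — 1 stop stopped down (darker).
ISO: 1250 → 1600 → 2000 → 2500 → 3200 → 4000 → 5000 → 6400 → 8000 — 2 2/3 stops higher (brighter).
Net change so far: 1 2/3 stops brighter. Offset with the shutter speed: 1/8 → 1/10 → 1/13 → 1/15 → 1/20 → 1/25.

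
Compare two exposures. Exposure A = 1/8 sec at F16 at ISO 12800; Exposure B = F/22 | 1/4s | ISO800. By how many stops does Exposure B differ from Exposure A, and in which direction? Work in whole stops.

4 stops darker

Aperture: f/16 → f/22 — 1 stop smaller aperture (darker).
Shutter speed: 1/8 → 1/4 — 1 stop longer (brighter).
ISO: 12800 → 6400 → 3200 → 1600 → 800 — 4 stops lower (darker).
Net: −1 +1 −4 = −4 stops.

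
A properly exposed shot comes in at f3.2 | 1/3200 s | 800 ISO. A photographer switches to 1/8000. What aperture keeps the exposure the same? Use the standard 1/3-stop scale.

f/2

Shutter speed: 1/3200 → 1/4000 → 1/5000 → 1/6400 → 1/8000 — 1 1/3 stops shorter (darker).
Need 1 1/3 stops brighter from the aperture: f/3.2 → f/2.8 → f/2.5 → f/2.2 → f/2.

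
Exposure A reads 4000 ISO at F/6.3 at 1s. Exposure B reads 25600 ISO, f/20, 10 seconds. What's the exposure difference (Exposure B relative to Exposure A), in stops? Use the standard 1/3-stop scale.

2 2/3 stops brighter

Aperture: f/6.3 → f/7.1 → f/8 → f/9 → f/10 → f/11 → f/13 → f/14 → f/16 → f/18 → f/20 — 3 1/3 stops narrower (darker).
Shutter speed: 1 → 1.3 → 1.6 → 2 → 2.5 → 3.2 → 4 → 5 → 6 → 8 → 10 — 3 1/3 stops slower (brighter).
ISO: 4000 → 5000 → 6400 → 8000 → 10000 → 12800 → 16000 → 20000 → 25600 — 2 2/3 stops raised (brighter).
Net: −3 1/3 +3 1/3 +2 2/3 = +2 2/3 stops.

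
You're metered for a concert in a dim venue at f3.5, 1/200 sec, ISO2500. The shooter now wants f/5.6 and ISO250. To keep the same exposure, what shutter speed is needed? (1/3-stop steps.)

1/8s

Aperture: f/3.5 → f/4 → f/4.5 → f/5 → f/5.6 — 1 1/3 stops stopped down (darker).
ISO: 2500 → 2000 → 1600 → 1250 → 1000 → 800 → 640 → 500 → 400 → 320 → 250 — 3 1/3 stops dropped (darker).
Net change so far: 4 2/3 stops darker. Offset with the shutter speed: 1/200 → 1/160 → 1/125 → 1/100 → 1/80 → 1/60 → 1/50 → 1/40 → 1/30 → 1/25 → 1/20 → 1/15 → 1/13 → 1/10 → 1/8.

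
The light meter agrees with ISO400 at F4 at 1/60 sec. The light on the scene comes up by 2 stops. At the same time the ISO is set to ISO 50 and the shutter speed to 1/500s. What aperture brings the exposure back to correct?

Scene light: 2 stops brighter.
ISO: 400 → 200 → 100 → 50 — 3 stops dropped (darker).
Shutter speed: 1/60 → 1/125 → 1/250 → 1/500 — 3 stops faster (darker).
Net so far: 4 stops darker. Aperture: f/4 → f/2.8 → f/2 → f/1.4 → f/1.0.

f/1.0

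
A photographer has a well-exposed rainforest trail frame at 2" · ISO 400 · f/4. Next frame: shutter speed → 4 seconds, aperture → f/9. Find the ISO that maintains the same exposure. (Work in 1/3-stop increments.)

Shutter speed: 2 → 2.5 → 3.2 → 4 — 1 stop slower (brighter).
Aperture: f/4 → f/4.5 → f/5 → f/5.6 → f/6.3 → f/7.1 → f/8 → f/9 — 2 1/3 stops narrower (darker).
Net change so far: 1 1/3 stops darker. Offset with the ISO: 400 → 500 → 640 → 800 → 1000.

ISO 1000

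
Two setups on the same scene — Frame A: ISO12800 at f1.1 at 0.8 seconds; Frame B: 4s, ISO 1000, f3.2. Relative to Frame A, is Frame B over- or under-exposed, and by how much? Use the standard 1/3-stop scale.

4 1/3 stops darker

Aperture: f/1.1 → f/1.2 → f/1.4 → f/1.6 → f/1.8 → f/2 → f/2.2 → f/2.5 → f/2.8 → f/3.2 — 3 stops stopped down (darker).
Shutter speed: 0.8 → 1 → 1.3 → 1.6 → 2 → 2.5 → 3.2 → 4 — 2 1/3 stops slower (brighter).
ISO: 12800 → 10000 → 8000 → 6400 → 5000 → 4000 → 3200 → 2500 → 2000 → 1600 → 1250 → 1000 — 3 2/3 stops dropped (darker).
Net: −3 +2 1/3 −3 2/3 = −4 1/3 stops.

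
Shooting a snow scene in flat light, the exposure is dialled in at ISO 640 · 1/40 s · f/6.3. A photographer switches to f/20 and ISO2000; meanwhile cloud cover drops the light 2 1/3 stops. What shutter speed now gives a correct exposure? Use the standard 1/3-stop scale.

0.4 s

Scene light: 2 1/3 stops darker.
Aperture: f/6.3 → f/7.1 → f/8 → f/9 → f/10 → f/11 → f/13 → f/14 → f/16 → f/18 → f/20 — 3 1/3 stops smaller aperture (darker).
ISO: 640 → 800 → 1000 → 1250 → 1600 → 2000 — 1 2/3 stops raised (brighter).
Net so far: 4 stops darker. Shutter speed: 1/40 → 1/30 → 1/25 → 1/20 → 1/15 → 1/13 → 1/10 → 1/8 → 1/6 → 1/5 → 1/4 → 0.3 → 0.4.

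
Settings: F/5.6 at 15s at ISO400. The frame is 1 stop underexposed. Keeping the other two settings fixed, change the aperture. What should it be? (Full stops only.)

f/4

Underexposed by 1 stop → need 1 stop brighter.
Aperture: f/5.6 → f/4.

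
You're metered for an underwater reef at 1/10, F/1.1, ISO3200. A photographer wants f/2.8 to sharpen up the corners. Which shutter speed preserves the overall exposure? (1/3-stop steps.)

Aperture: f/1.1 → f/1.2 → f/1.4 → f/1.6 → f/1.8 → f/2 → f/2.2 → f/2.5 → f/2.8 — 2 2/3 stops stopped down (darker).
Need 2 2/3 stops brighter from the shutter speed: 1/10 → 1/8 → 1/6 → 1/5 → 1/4 → 0.3 → 0.4 → 0.5 → 0.6.

0.6 s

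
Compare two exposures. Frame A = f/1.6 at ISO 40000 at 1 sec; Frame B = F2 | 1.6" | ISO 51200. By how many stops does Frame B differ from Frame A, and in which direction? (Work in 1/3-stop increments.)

Aperture: f/1.6 → f/1.8 → f/2 — 2/3 stop stopped down (darker).
Shutter speed: 1 → 1.3 → 1.6 — 2/3 stop slower (brighter).
ISO: 40000 → 51200 — 1/3 stop raised (brighter).
Net: −2/3 +2/3 +1/3 = +1/3 stops.

1/3 stop brighter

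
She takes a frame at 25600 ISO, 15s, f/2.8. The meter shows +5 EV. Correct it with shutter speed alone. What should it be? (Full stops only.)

1/2s

Overexposed by 5 stops → need 5 stops darker.
Shutter speed: 15 → 8 → 4 → 2 → 1 → 1/2.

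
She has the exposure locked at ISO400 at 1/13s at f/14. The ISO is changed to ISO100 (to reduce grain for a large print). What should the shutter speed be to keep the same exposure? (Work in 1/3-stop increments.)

0.3 s

ISO: 400 → 320 → 250 → 200 → 160 → 125 → 100 — 2 stops lower (darker).
Need 2 stops brighter from the shutter speed: 1/13 → 1/10 → 1/8 → 1/6 → 1/5 → 1/4 → 0.3.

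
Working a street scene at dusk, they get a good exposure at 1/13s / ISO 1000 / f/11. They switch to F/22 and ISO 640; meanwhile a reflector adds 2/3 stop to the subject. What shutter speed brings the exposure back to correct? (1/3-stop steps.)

0.3 s

Scene light: 2/3 stop brighter.
Aperture: f/11 → f/13 → f/14 → f/16 → f/18 → f/20 → f/22 — 2 stops narrower (darker).
ISO: 1000 → 800 → 640 — 2/3 stop lower (darker).
Net so far: 2 stops darker. Shutter speed: 1/13 → 1/10 → 1/8 → 1/6 → 1/5 → 1/4 → 0.3.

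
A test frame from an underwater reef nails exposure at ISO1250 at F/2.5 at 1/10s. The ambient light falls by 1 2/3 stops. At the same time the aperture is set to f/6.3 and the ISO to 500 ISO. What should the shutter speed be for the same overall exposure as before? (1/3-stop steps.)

Scene light: 1 2/3 stops darker.
Aperture: f/2.5 → f/2.8 → f/3.2 → f/3.5 → f/4 → f/4.5 → f/5 → f/5.6 → f/6.3 — 2 2/3 stops narrower (darker).
ISO: 1250 → 1000 → 800 → 640 → 500 — 1 1/3 stops dropped (darker).
Net so far: 5 2/3 stops darker. Shutter speed: 1/10 → 1/8 → 1/6 → 1/5 → 1/4 → 0.3 → 0.4 → 0.5 → 0.6 → 0.8 → 1 → 1.3 → 1.6 → 2 → 2.5 → 3.2 → 4 → 5.

5 s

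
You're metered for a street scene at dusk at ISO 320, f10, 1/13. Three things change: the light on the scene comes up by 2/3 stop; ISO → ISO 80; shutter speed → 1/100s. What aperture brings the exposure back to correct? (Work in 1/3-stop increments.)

f/2.2

Scene light: 2/3 stop brighter.
ISO: 320 → 250 → 200 → 160 → 125 → 100 → 80 — 2 stops dropped (darker).
Shutter speed: 1/13 → 1/15 → 1/20 → 1/25 → 1/30 → 1/40 → 1/50 → 1/60 → 1/80 → 1/100 — 3 stops shorter (darker).
Net so far: 4 1/3 stops darker. Aperture: f/10 → f/9 → f/8 → f/7.1 → f/6.3 → f/5.6 → f/5 → f/4.5 → f/4 → f/3.5 → f/3.2 → f/2.8 → f/2.5 → f/2.2.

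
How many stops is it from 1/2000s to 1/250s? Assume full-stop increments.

1/2000 → 1/1000 → 1/500 → 1/250 — count the steps: 3 stops.

3 stops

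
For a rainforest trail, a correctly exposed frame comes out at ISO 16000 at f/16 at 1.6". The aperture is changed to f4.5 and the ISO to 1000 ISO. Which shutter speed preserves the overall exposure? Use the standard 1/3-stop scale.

Aperture: f/16 → f/14 → f/13 → f/11 → f/10 → f/9 → f/8 → f/7.1 → f/6.3 → f/5.6 → f/5 → f/4.5 — 3 2/3 stops opened up (brighter).
ISO: 16000 → 12800 → 10000 → 8000 → 6400 → 5000 → 4000 → 3200 → 2500 → 2000 → 1600 → 1250 → 1000 — 4 stops lower (darker).
Net change so far: 1/3 stop darker. Offset with the shutter speed: 1.6 → 2.

2 s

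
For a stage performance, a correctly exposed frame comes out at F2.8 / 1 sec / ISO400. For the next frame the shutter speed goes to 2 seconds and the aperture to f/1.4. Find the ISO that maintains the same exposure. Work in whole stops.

ISO 50

Shutter speed: 1 → 2 — 1 stop longer (brighter).
Aperture: f/2.8 → f/2 → f/1.4 — 2 stops opened up (brighter).
Net change so far: 3 stops brighter. Offset with the ISO: 400 → 200 → 100 → 50.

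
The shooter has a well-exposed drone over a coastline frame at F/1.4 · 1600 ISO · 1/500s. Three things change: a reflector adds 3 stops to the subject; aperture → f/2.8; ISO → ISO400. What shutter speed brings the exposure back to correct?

1/250s

Scene light: 3 stops brighter.
Aperture: f/1.4 → f/2 → f/2.8 — 2 stops smaller aperture (darker).
ISO: 1600 → 800 → 400 — 2 stops lower (darker).
Net so far: 1 stop darker. Shutter speed: 1/500 → 1/250.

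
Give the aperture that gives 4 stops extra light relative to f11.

f/2.8

Aperture: f/11 → f/8 → f/5.6 → f/4 → f/2.8 — 4 stops wider (brighter).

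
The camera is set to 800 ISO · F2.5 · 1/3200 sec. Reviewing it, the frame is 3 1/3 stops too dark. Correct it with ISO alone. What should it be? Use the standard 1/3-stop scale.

Underexposed by 3 1/3 stops → need 3 1/3 stops brighter.
ISO: 800 → 1000 → 1250 → 1600 → 2000 → 2500 → 3200 → 4000 → 5000 → 6400 → 8000.

ISO 8000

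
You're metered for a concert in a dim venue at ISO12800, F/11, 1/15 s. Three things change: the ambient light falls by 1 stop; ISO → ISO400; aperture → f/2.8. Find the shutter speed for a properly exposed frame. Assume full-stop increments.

Scene light: 1 stop darker.
ISO: 12800 → 6400 → 3200 → 1600 → 800 → 400 — 5 stops lower (darker).
Aperture: f/11 → f/8 → f/5.6 → f/4 → f/2.8 — 4 stops opened up (brighter).
Net so far: 2 stops darker. Shutter speed: 1/15 → 1/8 → 1/4.

1/4s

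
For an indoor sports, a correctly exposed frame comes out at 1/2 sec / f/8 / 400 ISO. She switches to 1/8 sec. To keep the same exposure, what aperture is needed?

f/4

Shutter speed: 1/2 → 1/4 → 1/8 — 2 stops faster (darker).
Need 2 stops brighter from the aperture: f/8 → f/5.6 → f/4.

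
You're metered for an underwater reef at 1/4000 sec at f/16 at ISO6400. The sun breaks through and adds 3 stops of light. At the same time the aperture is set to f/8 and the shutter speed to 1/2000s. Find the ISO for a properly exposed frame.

Scene light: 3 stops brighter.
Aperture: f/16 → f/11 → f/8 — 2 stops larger aperture (brighter).
Shutter speed: 1/4000 → 1/2000 — 1 stop longer (brighter).
Net so far: 6 stops brighter. ISO: 6400 → 3200 → 1600 → 800 → 400 → 200 → 100.

ISO 100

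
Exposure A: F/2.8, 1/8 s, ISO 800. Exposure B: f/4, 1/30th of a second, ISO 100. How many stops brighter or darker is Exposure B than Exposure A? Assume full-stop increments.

Aperture: f/2.8 → f/4 — 1 stop smaller aperture (darker).
Shutter speed: 1/8 → 1/15 → 1/30 — 2 stops faster (darker).
ISO: 800 → 400 → 200 → 100 — 3 stops dropped (darker).
Net: −1 −2 −3 = −6 stops.

6 stops darker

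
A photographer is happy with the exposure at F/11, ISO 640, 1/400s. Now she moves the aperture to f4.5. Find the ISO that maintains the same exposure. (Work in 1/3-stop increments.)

ISO 100

Aperture: f/11 → f/10 → f/9 → f/8 → f/7.1 → f/6.3 → f/5.6 → f/5 → f/4.5 — 2 2/3 stops wider (brighter).
Need 2 2/3 stops darker from the ISO: 640 → 500 → 400 → 320 → 250 → 200 → 160 → 125 → 100.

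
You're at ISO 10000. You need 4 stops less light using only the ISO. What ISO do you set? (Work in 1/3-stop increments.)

ISO 640

ISO: 10000 → 8000 → 6400 → 5000 → 4000 → 3200 → 2500 → 2000 → 1600 → 1250 → 1000 → 800 → 640 — 4 stops dropped (darker).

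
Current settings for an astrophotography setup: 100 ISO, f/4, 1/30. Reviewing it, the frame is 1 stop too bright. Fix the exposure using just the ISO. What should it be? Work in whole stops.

Overexposed by 1 stop → need 1 stop darker.
ISO: 100 → 50.

ISO 50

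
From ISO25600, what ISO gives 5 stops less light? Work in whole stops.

ISO: 25600 → 12800 → 6400 → 3200 → 1600 → 800 — 5 stops lower (darker).

ISO 800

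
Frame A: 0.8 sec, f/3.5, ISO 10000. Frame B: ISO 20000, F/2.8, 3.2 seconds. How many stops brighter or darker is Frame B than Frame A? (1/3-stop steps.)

3 2/3 stops brighter

Aperture: f/3.5 → f/3.2 → f/2.8 — 2/3 stop wider (brighter).
Shutter speed: 0.8 → 1 → 1.3 → 1.6 → 2 → 2.5 → 3.2 — 2 stops longer (brighter).
ISO: 10000 → 12800 → 16000 → 20000 — 1 stop higher (brighter).
Net: +2/3 +2 +1 = +3 2/3 stops.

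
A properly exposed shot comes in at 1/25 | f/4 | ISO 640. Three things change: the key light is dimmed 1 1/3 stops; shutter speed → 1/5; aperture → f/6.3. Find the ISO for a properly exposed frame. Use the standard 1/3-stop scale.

ISO 800

Scene light: 1 1/3 stops darker.
Shutter speed: 1/25 → 1/20 → 1/15 → 1/13 → 1/10 → 1/8 → 1/6 → 1/5 — 2 1/3 stops longer (brighter).
Aperture: f/4 → f/4.5 → f/5 → f/5.6 → f/6.3 — 1 1/3 stops stopped down (darker).
Net so far: 1/3 stop darker. ISO: 640 → 800.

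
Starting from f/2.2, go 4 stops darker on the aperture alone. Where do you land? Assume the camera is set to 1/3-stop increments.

f/9

Aperture: f/2.2 → f/2.5 → f/2.8 → f/3.2 → f/3.5 → f/4 → f/4.5 → f/5 → f/5.6 → f/6.3 → f/7.1 → f/8 → f/9 — 4 stops narrower (darker).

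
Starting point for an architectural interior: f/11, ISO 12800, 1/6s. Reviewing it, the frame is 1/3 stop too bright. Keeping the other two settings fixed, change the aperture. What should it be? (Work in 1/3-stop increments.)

f/13

Overexposed by 1/3 stop → need 1/3 stop darker.
Aperture: f/11 → f/13.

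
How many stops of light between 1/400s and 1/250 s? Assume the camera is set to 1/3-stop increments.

1/400 → 1/320 → 1/250 — count the steps: 2 third-stops = 2/3 stop.

2/3 stop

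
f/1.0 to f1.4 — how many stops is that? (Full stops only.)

1 stop

f/1.0 → f/1.4 — count the steps: 1 stop.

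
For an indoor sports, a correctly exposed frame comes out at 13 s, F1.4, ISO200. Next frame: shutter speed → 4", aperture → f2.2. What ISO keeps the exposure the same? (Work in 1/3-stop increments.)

ISO 1600

Shutter speed: 13 → 10 → 8 → 6 → 5 → 4 — 1 2/3 stops shorter (darker).
Aperture: f/1.4 → f/1.6 → f/1.8 → f/2 → f/2.2 — 1 1/3 stops narrower (darker).
Net change so far: 3 stops darker. Offset with the ISO: 200 → 250 → 320 → 400 → 500 → 640 → 800 → 1000 → 1250 → 1600.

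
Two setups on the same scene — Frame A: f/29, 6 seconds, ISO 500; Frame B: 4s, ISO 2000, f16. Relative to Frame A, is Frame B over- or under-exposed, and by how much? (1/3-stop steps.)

3 stops brighter

Aperture: f/29 → f/25 → f/22 → f/20 → f/18 → f/16 — 1 2/3 stops opened up (brighter).
Shutter speed: 6 → 5 → 4 — 2/3 stop shorter (darker).
ISO: 500 → 640 → 800 → 1000 → 1250 → 1600 → 2000 — 2 stops higher (brighter).
Net: +1 2/3 −2/3 +2 = +3 stops.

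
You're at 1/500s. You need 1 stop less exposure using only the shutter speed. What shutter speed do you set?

Shutter speed: 1/500 → 1/1000 — 1 stop faster (darker).

1/1000s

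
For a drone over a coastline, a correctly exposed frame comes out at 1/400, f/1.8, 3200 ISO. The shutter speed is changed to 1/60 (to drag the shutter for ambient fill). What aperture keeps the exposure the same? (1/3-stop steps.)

Shutter speed: 1/400 → 1/320 → 1/250 → 1/200 → 1/160 → 1/125 → 1/100 → 1/80 → 1/60 — 2 2/3 stops slower (brighter).
Need 2 2/3 stops darker from the aperture: f/1.8 → f/2 → f/2.2 → f/2.5 → f/2.8 → f/3.2 → f/3.5 → f/4 → f/4.5.

f/4.5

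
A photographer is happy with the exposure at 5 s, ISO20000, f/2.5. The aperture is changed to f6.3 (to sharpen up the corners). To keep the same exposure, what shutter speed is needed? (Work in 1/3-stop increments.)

Aperture: f/2.5 → f/2.8 → f/3.2 → f/3.5 → f/4 → f/4.5 → f/5 → f/5.6 → f/6.3 — 2 2/3 stops smaller aperture (darker).
Need 2 2/3 stops brighter from the shutter speed: 5 → 6 → 8 → 10 → 13 → 15 → 20 → 25 → 30.

30 s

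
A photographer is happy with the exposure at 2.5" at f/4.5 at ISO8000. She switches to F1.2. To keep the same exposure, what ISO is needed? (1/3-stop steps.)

ISO 640

Aperture: f/4.5 → f/4 → f/3.5 → f/3.2 → f/2.8 → f/2.5 → f/2.2 → f/2 → f/1.8 → f/1.6 → f/1.4 → f/1.2 — 3 2/3 stops larger aperture (brighter).
Need 3 2/3 stops darker from the ISO: 8000 → 6400 → 5000 → 4000 → 3200 → 2500 → 2000 → 1600 → 1250 → 1000 → 800 → 640.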